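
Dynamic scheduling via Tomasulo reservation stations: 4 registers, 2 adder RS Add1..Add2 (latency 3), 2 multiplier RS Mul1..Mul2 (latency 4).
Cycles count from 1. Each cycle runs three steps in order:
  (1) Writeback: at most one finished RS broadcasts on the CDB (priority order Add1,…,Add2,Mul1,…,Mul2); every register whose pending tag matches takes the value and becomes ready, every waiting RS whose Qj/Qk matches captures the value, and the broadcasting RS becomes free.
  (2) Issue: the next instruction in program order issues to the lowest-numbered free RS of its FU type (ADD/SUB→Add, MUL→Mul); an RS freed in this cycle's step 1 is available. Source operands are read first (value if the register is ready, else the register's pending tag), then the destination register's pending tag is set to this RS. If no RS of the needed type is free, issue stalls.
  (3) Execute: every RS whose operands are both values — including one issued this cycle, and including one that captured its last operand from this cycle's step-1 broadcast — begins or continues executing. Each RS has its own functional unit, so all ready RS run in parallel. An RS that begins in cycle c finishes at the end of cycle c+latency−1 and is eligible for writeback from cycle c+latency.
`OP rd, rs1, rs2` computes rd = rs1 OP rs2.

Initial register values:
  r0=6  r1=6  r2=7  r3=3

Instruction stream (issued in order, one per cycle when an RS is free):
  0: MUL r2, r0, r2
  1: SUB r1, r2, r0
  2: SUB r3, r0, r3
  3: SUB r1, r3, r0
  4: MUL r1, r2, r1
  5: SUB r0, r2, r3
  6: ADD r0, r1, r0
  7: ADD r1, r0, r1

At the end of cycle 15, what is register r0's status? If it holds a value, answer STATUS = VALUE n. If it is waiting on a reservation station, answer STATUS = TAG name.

STATUS = TAG Add2

c1: issue MUL r2<-Mul1 | r0:6,r1:6,r2:Mul1,r3:3
c2: issue SUB r1<-Add1 | r0:6,r1:Add1,r2:Mul1,r3:3
c3: issue SUB r3<-Add2 | r0:6,r1:Add1,r2:Mul1,r3:Add2
c4: stall | r0:6,r1:Add1,r2:Mul1,r3:Add2
c5: CDB Mul1=42; stall | r0:6,r1:Add1,r2:42,r3:Add2
c6: CDB Add2=3; issue SUB r1<-Add2 | r0:6,r1:Add2,r2:42,r3:3
c7: issue MUL r1<-Mul1 | r0:6,r1:Mul1,r2:42,r3:3
c8: CDB Add1=36; issue SUB r0<-Add1 | r0:Add1,r1:Mul1,r2:42,r3:3
c9: CDB Add2=-3; issue ADD r0<-Add2 | r0:Add2,r1:Mul1,r2:42,r3:3
c10: stall | r0:Add2,r1:Mul1,r2:42,r3:3
c11: CDB Add1=39; issue ADD r1<-Add1 | r0:Add2,r1:Add1,r2:42,r3:3
c12: - | r0:Add2,r1:Add1,r2:42,r3:3
c13: CDB Mul1=-126 | r0:Add2,r1:Add1,r2:42,r3:3
c14: - | r0:Add2,r1:Add1,r2:42,r3:3
c15: - | r0:Add2,r1:Add1,r2:42,r3:3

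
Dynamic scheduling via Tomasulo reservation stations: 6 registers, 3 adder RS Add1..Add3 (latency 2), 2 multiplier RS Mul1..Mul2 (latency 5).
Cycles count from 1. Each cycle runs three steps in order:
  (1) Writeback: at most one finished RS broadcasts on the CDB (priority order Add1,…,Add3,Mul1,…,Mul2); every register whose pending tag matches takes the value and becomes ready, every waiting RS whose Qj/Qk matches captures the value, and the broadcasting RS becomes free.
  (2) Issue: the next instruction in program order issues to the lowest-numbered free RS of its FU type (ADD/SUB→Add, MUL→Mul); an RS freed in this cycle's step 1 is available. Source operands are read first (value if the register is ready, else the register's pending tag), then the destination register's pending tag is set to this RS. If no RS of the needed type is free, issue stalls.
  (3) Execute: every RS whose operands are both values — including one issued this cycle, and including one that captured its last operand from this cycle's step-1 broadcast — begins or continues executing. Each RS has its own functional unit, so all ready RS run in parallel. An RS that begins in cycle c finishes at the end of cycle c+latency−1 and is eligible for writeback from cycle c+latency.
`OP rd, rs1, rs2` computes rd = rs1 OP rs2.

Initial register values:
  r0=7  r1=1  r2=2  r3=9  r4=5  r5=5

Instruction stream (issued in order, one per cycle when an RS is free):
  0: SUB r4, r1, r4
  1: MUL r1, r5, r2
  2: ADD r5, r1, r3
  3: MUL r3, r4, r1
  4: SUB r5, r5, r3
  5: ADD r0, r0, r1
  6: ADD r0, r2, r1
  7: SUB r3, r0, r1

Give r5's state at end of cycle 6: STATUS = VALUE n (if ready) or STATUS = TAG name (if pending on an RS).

c1: issue SUB r4<-Add1 | r0:7,r1:1,r2:2,r3:9,r4:Add1,r5:5
c2: issue MUL r1<-Mul1 | r0:7,r1:Mul1,r2:2,r3:9,r4:Add1,r5:5
c3: CDB Add1=-4; issue ADD r5<-Add1 | r0:7,r1:Mul1,r2:2,r3:9,r4:-4,r5:Add1
c4: issue MUL r3<-Mul2 | r0:7,r1:Mul1,r2:2,r3:Mul2,r4:-4,r5:Add1
c5: issue SUB r5<-Add2 | r0:7,r1:Mul1,r2:2,r3:Mul2,r4:-4,r5:Add2
c6: issue ADD r0<-Add3 | r0:Add3,r1:Mul1,r2:2,r3:Mul2,r4:-4,r5:Add2

STATUS = TAG Add2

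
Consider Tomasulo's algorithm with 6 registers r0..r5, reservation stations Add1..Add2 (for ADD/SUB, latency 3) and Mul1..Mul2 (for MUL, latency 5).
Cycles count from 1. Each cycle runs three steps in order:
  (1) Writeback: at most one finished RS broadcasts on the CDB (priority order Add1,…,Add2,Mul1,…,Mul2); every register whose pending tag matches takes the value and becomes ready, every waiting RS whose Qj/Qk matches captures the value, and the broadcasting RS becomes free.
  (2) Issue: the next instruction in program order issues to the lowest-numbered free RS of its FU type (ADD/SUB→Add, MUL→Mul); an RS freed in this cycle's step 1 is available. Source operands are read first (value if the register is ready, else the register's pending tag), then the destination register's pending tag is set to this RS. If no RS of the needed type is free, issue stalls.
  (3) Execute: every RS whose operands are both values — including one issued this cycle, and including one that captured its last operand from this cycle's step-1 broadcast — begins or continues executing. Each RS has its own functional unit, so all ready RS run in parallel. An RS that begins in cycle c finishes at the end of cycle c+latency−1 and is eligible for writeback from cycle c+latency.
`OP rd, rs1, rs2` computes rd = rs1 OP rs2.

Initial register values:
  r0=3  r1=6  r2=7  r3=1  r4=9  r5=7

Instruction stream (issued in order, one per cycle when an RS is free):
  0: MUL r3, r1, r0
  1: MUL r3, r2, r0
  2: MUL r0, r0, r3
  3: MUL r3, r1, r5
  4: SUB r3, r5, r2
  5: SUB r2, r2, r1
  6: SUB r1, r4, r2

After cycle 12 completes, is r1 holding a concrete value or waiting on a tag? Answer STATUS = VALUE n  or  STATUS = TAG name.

  c1: issue MUL r3<-Mul1  regs: r0:3,r1:6,r2:7,r3:Mul1,r4:9,r5:7
  c2: issue MUL r3<-Mul2  regs: r0:3,r1:6,r2:7,r3:Mul2,r4:9,r5:7
  c3: stall  regs: r0:3,r1:6,r2:7,r3:Mul2,r4:9,r5:7
  c4: stall  regs: r0:3,r1:6,r2:7,r3:Mul2,r4:9,r5:7
  c5: stall  regs: r0:3,r1:6,r2:7,r3:Mul2,r4:9,r5:7
  c6: CDB Mul1=18; issue MUL r0<-Mul1  regs: r0:Mul1,r1:6,r2:7,r3:Mul2,r4:9,r5:7
  c7: CDB Mul2=21; issue MUL r3<-Mul2  regs: r0:Mul1,r1:6,r2:7,r3:Mul2,r4:9,r5:7
  c8: issue SUB r3<-Add1  regs: r0:Mul1,r1:6,r2:7,r3:Add1,r4:9,r5:7
  c9: issue SUB r2<-Add2  regs: r0:Mul1,r1:6,r2:Add2,r3:Add1,r4:9,r5:7
  c10: stall  regs: r0:Mul1,r1:6,r2:Add2,r3:Add1,r4:9,r5:7
  c11: CDB Add1=0; issue SUB r1<-Add1  regs: r0:Mul1,r1:Add1,r2:Add2,r3:0,r4:9,r5:7
  c12: CDB Add2=1  regs: r0:Mul1,r1:Add1,r2:1,r3:0,r4:9,r5:7

STATUS = TAG Add1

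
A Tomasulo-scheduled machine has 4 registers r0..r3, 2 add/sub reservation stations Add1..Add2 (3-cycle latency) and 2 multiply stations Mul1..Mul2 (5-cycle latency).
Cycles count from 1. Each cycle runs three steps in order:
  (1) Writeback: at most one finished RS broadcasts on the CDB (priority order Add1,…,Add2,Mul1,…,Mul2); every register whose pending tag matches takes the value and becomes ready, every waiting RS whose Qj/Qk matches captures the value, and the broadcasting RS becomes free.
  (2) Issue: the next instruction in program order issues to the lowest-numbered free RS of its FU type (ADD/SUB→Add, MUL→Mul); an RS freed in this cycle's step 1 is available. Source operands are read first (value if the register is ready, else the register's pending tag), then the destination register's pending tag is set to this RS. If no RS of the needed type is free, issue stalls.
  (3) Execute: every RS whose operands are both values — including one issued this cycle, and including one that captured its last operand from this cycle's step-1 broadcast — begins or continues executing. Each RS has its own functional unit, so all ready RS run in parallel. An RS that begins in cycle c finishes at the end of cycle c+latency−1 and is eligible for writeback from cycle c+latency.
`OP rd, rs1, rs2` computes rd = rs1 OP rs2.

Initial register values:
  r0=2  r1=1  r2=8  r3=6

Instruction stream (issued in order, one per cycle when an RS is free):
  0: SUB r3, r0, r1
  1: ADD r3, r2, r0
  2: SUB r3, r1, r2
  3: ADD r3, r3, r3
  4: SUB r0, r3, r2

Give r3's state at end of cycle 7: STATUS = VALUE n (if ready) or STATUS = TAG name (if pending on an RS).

STATUS = TAG Add2

cycle 1: issue SUB r3<-Add1 // r0:2,r1:1,r2:8,r3:Add1
cycle 2: issue ADD r3<-Add2 // r0:2,r1:1,r2:8,r3:Add2
cycle 3: stall // r0:2,r1:1,r2:8,r3:Add2
cycle 4: CDB Add1=1; issue SUB r3<-Add1 // r0:2,r1:1,r2:8,r3:Add1
cycle 5: CDB Add2=10; issue ADD r3<-Add2 // r0:2,r1:1,r2:8,r3:Add2
cycle 6: stall // r0:2,r1:1,r2:8,r3:Add2
cycle 7: CDB Add1=-7; issue SUB r0<-Add1 // r0:Add1,r1:1,r2:8,r3:Add2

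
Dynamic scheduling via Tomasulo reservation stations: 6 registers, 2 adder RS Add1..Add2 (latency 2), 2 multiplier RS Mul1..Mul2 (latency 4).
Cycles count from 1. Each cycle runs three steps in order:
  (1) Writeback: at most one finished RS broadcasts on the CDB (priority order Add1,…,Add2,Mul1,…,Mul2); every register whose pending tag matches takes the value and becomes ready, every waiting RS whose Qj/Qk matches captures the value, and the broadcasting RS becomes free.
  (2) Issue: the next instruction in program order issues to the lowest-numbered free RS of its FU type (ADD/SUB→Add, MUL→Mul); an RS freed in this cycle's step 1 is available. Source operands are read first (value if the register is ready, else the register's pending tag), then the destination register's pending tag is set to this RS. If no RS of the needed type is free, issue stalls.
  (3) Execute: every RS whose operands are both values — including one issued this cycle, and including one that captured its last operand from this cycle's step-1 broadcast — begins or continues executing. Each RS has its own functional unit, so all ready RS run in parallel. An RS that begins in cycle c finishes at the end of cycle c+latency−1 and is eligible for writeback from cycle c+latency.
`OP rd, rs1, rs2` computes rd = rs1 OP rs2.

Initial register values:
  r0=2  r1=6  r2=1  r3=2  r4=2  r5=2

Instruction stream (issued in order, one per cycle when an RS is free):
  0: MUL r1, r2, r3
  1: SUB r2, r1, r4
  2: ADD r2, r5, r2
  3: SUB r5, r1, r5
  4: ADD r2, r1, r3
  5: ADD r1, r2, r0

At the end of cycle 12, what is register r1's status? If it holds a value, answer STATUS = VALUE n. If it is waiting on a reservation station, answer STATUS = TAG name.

  c1: issue MUL r1<-Mul1  regs: r0:2,r1:Mul1,r2:1,r3:2,r4:2,r5:2
  c2: issue SUB r2<-Add1  regs: r0:2,r1:Mul1,r2:Add1,r3:2,r4:2,r5:2
  c3: issue ADD r2<-Add2  regs: r0:2,r1:Mul1,r2:Add2,r3:2,r4:2,r5:2
  c4: stall  regs: r0:2,r1:Mul1,r2:Add2,r3:2,r4:2,r5:2
  c5: CDB Mul1=2; stall  regs: r0:2,r1:2,r2:Add2,r3:2,r4:2,r5:2
  c6: stall  regs: r0:2,r1:2,r2:Add2,r3:2,r4:2,r5:2
  c7: CDB Add1=0; issue SUB r5<-Add1  regs: r0:2,r1:2,r2:Add2,r3:2,r4:2,r5:Add1
  c8: stall  regs: r0:2,r1:2,r2:Add2,r3:2,r4:2,r5:Add1
  c9: CDB Add1=0; issue ADD r2<-Add1  regs: r0:2,r1:2,r2:Add1,r3:2,r4:2,r5:0
  c10: CDB Add2=2; issue ADD r1<-Add2  regs: r0:2,r1:Add2,r2:Add1,r3:2,r4:2,r5:0
  c11: CDB Add1=4  regs: r0:2,r1:Add2,r2:4,r3:2,r4:2,r5:0
  c12: -  regs: r0:2,r1:Add2,r2:4,r3:2,r4:2,r5:0

STATUS = TAG Add2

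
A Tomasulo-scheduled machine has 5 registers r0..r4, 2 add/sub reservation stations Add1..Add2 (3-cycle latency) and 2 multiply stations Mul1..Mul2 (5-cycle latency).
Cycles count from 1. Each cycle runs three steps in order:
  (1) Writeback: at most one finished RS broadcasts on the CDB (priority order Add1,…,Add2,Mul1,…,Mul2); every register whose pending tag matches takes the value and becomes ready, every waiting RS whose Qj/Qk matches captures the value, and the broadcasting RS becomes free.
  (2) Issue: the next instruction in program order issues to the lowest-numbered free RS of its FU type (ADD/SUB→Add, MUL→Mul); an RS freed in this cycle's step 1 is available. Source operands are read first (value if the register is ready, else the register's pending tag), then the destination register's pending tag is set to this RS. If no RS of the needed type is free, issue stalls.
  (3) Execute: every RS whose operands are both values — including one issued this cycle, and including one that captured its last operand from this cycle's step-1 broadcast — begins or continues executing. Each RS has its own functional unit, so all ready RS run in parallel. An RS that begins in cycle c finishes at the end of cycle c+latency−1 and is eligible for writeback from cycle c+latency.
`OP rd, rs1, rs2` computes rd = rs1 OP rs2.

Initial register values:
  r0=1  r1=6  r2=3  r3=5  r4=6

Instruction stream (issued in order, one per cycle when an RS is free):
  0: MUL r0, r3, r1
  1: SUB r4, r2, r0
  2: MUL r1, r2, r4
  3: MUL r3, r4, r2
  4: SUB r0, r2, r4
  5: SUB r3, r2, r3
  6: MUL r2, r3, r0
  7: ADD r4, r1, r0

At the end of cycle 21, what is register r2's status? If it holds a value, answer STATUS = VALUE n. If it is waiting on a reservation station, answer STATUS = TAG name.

STATUS = TAG Mul1

cycle 1: issue MUL r0<-Mul1 // r0:Mul1,r1:6,r2:3,r3:5,r4:6
cycle 2: issue SUB r4<-Add1 // r0:Mul1,r1:6,r2:3,r3:5,r4:Add1
cycle 3: issue MUL r1<-Mul2 // r0:Mul1,r1:Mul2,r2:3,r3:5,r4:Add1
cycle 4: stall // r0:Mul1,r1:Mul2,r2:3,r3:5,r4:Add1
cycle 5: stall // r0:Mul1,r1:Mul2,r2:3,r3:5,r4:Add1
cycle 6: CDB Mul1=30; issue MUL r3<-Mul1 // r0:30,r1:Mul2,r2:3,r3:Mul1,r4:Add1
cycle 7: issue SUB r0<-Add2 // r0:Add2,r1:Mul2,r2:3,r3:Mul1,r4:Add1
cycle 8: stall // r0:Add2,r1:Mul2,r2:3,r3:Mul1,r4:Add1
cycle 9: CDB Add1=-27; issue SUB r3<-Add1 // r0:Add2,r1:Mul2,r2:3,r3:Add1,r4:-27
cycle 10: stall // r0:Add2,r1:Mul2,r2:3,r3:Add1,r4:-27
cycle 11: stall // r0:Add2,r1:Mul2,r2:3,r3:Add1,r4:-27
cycle 12: CDB Add2=30; stall // r0:30,r1:Mul2,r2:3,r3:Add1,r4:-27
cycle 13: stall // r0:30,r1:Mul2,r2:3,r3:Add1,r4:-27
cycle 14: CDB Mul1=-81; issue MUL r2<-Mul1 // r0:30,r1:Mul2,r2:Mul1,r3:Add1,r4:-27
cycle 15: CDB Mul2=-81; issue ADD r4<-Add2 // r0:30,r1:-81,r2:Mul1,r3:Add1,r4:Add2
cycle 16: - // r0:30,r1:-81,r2:Mul1,r3:Add1,r4:Add2
cycle 17: CDB Add1=84 // r0:30,r1:-81,r2:Mul1,r3:84,r4:Add2
cycle 18: CDB Add2=-51 // r0:30,r1:-81,r2:Mul1,r3:84,r4:-51
cycle 19: - // r0:30,r1:-81,r2:Mul1,r3:84,r4:-51
cycle 20: - // r0:30,r1:-81,r2:Mul1,r3:84,r4:-51
cycle 21: - // r0:30,r1:-81,r2:Mul1,r3:84,r4:-51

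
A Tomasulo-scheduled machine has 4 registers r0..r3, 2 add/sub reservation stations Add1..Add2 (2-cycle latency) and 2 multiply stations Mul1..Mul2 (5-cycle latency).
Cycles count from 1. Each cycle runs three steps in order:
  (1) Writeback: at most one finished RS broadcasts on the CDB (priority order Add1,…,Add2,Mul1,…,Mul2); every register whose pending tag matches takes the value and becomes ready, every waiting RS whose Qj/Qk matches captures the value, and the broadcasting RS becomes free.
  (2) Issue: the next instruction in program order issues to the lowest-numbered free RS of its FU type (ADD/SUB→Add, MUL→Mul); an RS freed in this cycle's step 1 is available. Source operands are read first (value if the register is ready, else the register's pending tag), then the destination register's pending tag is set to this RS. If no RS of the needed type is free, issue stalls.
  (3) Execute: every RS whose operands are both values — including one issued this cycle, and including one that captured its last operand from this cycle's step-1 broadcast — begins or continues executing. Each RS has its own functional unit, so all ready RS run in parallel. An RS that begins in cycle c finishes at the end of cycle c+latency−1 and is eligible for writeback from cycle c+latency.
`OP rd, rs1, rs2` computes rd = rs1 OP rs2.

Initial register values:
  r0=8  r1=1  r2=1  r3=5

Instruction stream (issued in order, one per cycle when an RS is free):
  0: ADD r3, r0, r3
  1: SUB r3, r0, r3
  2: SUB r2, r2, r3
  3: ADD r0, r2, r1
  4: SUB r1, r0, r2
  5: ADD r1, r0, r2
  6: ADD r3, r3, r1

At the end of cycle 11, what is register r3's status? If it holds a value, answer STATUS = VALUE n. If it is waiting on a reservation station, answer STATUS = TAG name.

STATUS = TAG Add1

c1: issue ADD r3<-Add1 | r0:8,r1:1,r2:1,r3:Add1
c2: issue SUB r3<-Add2 | r0:8,r1:1,r2:1,r3:Add2
c3: CDB Add1=13; issue SUB r2<-Add1 | r0:8,r1:1,r2:Add1,r3:Add2
c4: stall | r0:8,r1:1,r2:Add1,r3:Add2
c5: CDB Add2=-5; issue ADD r0<-Add2 | r0:Add2,r1:1,r2:Add1,r3:-5
c6: stall | r0:Add2,r1:1,r2:Add1,r3:-5
c7: CDB Add1=6; issue SUB r1<-Add1 | r0:Add2,r1:Add1,r2:6,r3:-5
c8: stall | r0:Add2,r1:Add1,r2:6,r3:-5
c9: CDB Add2=7; issue ADD r1<-Add2 | r0:7,r1:Add2,r2:6,r3:-5
c10: stall | r0:7,r1:Add2,r2:6,r3:-5
c11: CDB Add1=1; issue ADD r3<-Add1 | r0:7,r1:Add2,r2:6,r3:Add1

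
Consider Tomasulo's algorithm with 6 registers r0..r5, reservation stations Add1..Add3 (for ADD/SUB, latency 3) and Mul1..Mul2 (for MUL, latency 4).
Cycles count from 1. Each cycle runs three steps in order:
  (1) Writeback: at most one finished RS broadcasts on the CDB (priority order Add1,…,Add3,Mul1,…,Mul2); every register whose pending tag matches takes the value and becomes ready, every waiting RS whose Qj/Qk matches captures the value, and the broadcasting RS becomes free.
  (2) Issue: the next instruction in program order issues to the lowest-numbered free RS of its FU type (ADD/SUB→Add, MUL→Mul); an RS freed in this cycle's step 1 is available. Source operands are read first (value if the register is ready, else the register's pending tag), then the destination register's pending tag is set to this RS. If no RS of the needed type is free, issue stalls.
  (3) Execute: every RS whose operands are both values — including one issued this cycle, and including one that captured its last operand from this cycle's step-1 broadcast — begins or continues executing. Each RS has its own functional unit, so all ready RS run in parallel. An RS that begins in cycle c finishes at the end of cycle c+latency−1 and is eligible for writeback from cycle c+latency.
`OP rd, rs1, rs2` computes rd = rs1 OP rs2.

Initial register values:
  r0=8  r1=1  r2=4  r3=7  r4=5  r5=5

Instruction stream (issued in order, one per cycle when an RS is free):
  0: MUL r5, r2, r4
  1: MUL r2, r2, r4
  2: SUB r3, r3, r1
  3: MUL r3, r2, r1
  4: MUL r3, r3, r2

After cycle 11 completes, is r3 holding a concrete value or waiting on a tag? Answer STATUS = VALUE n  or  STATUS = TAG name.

  c1: issue MUL r5<-Mul1  regs: r0:8,r1:1,r2:4,r3:7,r4:5,r5:Mul1
  c2: issue MUL r2<-Mul2  regs: r0:8,r1:1,r2:Mul2,r3:7,r4:5,r5:Mul1
  c3: issue SUB r3<-Add1  regs: r0:8,r1:1,r2:Mul2,r3:Add1,r4:5,r5:Mul1
  c4: stall  regs: r0:8,r1:1,r2:Mul2,r3:Add1,r4:5,r5:Mul1
  c5: CDB Mul1=20; issue MUL r3<-Mul1  regs: r0:8,r1:1,r2:Mul2,r3:Mul1,r4:5,r5:20
  c6: CDB Add1=6; stall  regs: r0:8,r1:1,r2:Mul2,r3:Mul1,r4:5,r5:20
  c7: CDB Mul2=20; issue MUL r3<-Mul2  regs: r0:8,r1:1,r2:20,r3:Mul2,r4:5,r5:20
  c8: -  regs: r0:8,r1:1,r2:20,r3:Mul2,r4:5,r5:20
  c9: -  regs: r0:8,r1:1,r2:20,r3:Mul2,r4:5,r5:20
  c10: -  regs: r0:8,r1:1,r2:20,r3:Mul2,r4:5,r5:20
  c11: CDB Mul1=20  regs: r0:8,r1:1,r2:20,r3:Mul2,r4:5,r5:20

STATUS = TAG Mul2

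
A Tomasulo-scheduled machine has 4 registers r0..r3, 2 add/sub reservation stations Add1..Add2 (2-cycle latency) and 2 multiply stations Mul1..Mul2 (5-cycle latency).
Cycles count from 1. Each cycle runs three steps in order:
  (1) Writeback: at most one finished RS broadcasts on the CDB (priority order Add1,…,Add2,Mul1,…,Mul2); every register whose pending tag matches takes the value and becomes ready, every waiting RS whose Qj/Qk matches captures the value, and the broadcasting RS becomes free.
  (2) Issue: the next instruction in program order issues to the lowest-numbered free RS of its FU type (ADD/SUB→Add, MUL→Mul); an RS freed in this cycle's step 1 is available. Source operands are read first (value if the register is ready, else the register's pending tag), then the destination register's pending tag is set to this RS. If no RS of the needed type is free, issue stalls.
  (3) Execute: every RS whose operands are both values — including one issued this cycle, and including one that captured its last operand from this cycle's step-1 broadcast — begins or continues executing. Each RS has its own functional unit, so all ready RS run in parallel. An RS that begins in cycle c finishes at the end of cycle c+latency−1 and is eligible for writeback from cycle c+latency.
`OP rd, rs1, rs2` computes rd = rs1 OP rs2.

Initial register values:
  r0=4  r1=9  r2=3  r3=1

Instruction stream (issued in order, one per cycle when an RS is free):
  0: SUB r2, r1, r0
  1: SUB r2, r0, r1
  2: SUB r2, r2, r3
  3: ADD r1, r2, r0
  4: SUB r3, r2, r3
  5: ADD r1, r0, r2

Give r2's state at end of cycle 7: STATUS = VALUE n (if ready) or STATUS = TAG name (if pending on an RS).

STATUS = VALUE -6

  c1: issue SUB r2<-Add1  regs: r0:4,r1:9,r2:Add1,r3:1
  c2: issue SUB r2<-Add2  regs: r0:4,r1:9,r2:Add2,r3:1
  c3: CDB Add1=5; issue SUB r2<-Add1  regs: r0:4,r1:9,r2:Add1,r3:1
  c4: CDB Add2=-5; issue ADD r1<-Add2  regs: r0:4,r1:Add2,r2:Add1,r3:1
  c5: stall  regs: r0:4,r1:Add2,r2:Add1,r3:1
  c6: CDB Add1=-6; issue SUB r3<-Add1  regs: r0:4,r1:Add2,r2:-6,r3:Add1
  c7: stall  regs: r0:4,r1:Add2,r2:-6,r3:Add1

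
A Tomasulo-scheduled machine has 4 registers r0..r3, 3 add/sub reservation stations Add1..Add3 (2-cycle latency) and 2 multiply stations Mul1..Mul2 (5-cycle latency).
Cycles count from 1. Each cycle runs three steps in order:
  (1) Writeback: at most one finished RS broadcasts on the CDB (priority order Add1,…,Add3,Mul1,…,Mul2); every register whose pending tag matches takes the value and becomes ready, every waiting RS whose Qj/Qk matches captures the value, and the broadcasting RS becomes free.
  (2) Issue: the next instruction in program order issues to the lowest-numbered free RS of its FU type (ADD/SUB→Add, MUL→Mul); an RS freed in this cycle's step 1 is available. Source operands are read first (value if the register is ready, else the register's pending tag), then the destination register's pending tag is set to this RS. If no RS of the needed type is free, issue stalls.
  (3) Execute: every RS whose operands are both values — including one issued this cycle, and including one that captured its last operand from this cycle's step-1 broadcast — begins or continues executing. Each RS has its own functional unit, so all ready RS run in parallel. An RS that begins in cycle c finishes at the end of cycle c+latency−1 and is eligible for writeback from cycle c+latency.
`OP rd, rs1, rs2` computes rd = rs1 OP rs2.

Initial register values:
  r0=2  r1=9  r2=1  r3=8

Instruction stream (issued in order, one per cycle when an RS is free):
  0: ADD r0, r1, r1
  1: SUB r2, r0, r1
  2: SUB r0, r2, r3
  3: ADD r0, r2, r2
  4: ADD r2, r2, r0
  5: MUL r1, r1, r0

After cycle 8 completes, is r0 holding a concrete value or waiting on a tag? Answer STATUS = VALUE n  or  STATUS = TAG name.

STATUS = VALUE 18

  c1: issue ADD r0<-Add1  regs: r0:Add1,r1:9,r2:1,r3:8
  c2: issue SUB r2<-Add2  regs: r0:Add1,r1:9,r2:Add2,r3:8
  c3: CDB Add1=18; issue SUB r0<-Add1  regs: r0:Add1,r1:9,r2:Add2,r3:8
  c4: issue ADD r0<-Add3  regs: r0:Add3,r1:9,r2:Add2,r3:8
  c5: CDB Add2=9; issue ADD r2<-Add2  regs: r0:Add3,r1:9,r2:Add2,r3:8
  c6: issue MUL r1<-Mul1  regs: r0:Add3,r1:Mul1,r2:Add2,r3:8
  c7: CDB Add1=1  regs: r0:Add3,r1:Mul1,r2:Add2,r3:8
  c8: CDB Add3=18  regs: r0:18,r1:Mul1,r2:Add2,r3:8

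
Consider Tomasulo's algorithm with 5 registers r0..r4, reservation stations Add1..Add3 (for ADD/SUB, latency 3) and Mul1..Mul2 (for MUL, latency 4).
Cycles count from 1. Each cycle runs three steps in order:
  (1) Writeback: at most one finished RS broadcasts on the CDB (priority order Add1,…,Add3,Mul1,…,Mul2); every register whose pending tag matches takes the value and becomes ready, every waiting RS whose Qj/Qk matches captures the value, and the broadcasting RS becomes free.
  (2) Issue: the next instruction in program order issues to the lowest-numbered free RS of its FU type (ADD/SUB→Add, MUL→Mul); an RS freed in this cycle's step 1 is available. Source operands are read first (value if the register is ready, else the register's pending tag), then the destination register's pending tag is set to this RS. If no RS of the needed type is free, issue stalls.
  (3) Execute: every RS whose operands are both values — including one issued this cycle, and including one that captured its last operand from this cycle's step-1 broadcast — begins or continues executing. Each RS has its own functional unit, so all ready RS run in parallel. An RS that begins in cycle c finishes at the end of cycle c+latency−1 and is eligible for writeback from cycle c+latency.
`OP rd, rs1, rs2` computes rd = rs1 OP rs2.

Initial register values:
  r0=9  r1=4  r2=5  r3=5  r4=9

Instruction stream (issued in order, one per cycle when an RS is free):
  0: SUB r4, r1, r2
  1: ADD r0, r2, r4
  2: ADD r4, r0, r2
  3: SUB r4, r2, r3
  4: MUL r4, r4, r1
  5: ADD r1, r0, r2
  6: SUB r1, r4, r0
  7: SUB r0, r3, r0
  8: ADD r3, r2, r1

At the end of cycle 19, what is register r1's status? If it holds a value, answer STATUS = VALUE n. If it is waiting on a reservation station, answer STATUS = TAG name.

cycle 1: issue SUB r4<-Add1 // r0:9,r1:4,r2:5,r3:5,r4:Add1
cycle 2: issue ADD r0<-Add2 // r0:Add2,r1:4,r2:5,r3:5,r4:Add1
cycle 3: issue ADD r4<-Add3 // r0:Add2,r1:4,r2:5,r3:5,r4:Add3
cycle 4: CDB Add1=-1; issue SUB r4<-Add1 // r0:Add2,r1:4,r2:5,r3:5,r4:Add1
cycle 5: issue MUL r4<-Mul1 // r0:Add2,r1:4,r2:5,r3:5,r4:Mul1
cycle 6: stall // r0:Add2,r1:4,r2:5,r3:5,r4:Mul1
cycle 7: CDB Add1=0; issue ADD r1<-Add1 // r0:Add2,r1:Add1,r2:5,r3:5,r4:Mul1
cycle 8: CDB Add2=4; issue SUB r1<-Add2 // r0:4,r1:Add2,r2:5,r3:5,r4:Mul1
cycle 9: stall // r0:4,r1:Add2,r2:5,r3:5,r4:Mul1
cycle 10: stall // r0:4,r1:Add2,r2:5,r3:5,r4:Mul1
cycle 11: CDB Add1=9; issue SUB r0<-Add1 // r0:Add1,r1:Add2,r2:5,r3:5,r4:Mul1
cycle 12: CDB Add3=9; issue ADD r3<-Add3 // r0:Add1,r1:Add2,r2:5,r3:Add3,r4:Mul1
cycle 13: CDB Mul1=0 // r0:Add1,r1:Add2,r2:5,r3:Add3,r4:0
cycle 14: CDB Add1=1 // r0:1,r1:Add2,r2:5,r3:Add3,r4:0
cycle 15: - // r0:1,r1:Add2,r2:5,r3:Add3,r4:0
cycle 16: CDB Add2=-4 // r0:1,r1:-4,r2:5,r3:Add3,r4:0
cycle 17: - // r0:1,r1:-4,r2:5,r3:Add3,r4:0
cycle 18: - // r0:1,r1:-4,r2:5,r3:Add3,r4:0
cycle 19: CDB Add3=1 // r0:1,r1:-4,r2:5,r3:1,r4:0

STATUS = VALUE -4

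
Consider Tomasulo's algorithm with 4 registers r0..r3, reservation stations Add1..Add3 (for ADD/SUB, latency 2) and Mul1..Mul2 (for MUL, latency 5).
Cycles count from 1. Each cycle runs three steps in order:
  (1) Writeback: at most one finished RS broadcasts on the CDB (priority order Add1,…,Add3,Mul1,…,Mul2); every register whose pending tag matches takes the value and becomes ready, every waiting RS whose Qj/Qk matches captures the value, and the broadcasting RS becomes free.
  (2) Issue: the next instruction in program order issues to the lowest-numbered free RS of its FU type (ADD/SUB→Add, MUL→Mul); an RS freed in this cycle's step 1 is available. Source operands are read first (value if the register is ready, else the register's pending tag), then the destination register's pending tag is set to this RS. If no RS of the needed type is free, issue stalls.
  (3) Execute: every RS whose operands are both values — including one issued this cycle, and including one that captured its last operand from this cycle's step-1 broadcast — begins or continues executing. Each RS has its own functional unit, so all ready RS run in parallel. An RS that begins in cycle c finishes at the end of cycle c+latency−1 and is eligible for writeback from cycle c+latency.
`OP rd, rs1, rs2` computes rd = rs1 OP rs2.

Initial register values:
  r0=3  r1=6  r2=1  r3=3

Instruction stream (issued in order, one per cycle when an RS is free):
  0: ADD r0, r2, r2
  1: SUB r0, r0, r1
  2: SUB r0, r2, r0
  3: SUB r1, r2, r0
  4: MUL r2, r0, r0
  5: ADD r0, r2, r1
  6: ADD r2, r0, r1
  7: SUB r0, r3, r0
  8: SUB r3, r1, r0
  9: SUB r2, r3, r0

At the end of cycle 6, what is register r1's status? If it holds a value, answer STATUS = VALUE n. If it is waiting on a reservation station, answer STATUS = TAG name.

cycle 1: issue ADD r0<-Add1 // r0:Add1,r1:6,r2:1,r3:3
cycle 2: issue SUB r0<-Add2 // r0:Add2,r1:6,r2:1,r3:3
cycle 3: CDB Add1=2; issue SUB r0<-Add1 // r0:Add1,r1:6,r2:1,r3:3
cycle 4: issue SUB r1<-Add3 // r0:Add1,r1:Add3,r2:1,r3:3
cycle 5: CDB Add2=-4; issue MUL r2<-Mul1 // r0:Add1,r1:Add3,r2:Mul1,r3:3
cycle 6: issue ADD r0<-Add2 // r0:Add2,r1:Add3,r2:Mul1,r3:3

STATUS = TAG Add3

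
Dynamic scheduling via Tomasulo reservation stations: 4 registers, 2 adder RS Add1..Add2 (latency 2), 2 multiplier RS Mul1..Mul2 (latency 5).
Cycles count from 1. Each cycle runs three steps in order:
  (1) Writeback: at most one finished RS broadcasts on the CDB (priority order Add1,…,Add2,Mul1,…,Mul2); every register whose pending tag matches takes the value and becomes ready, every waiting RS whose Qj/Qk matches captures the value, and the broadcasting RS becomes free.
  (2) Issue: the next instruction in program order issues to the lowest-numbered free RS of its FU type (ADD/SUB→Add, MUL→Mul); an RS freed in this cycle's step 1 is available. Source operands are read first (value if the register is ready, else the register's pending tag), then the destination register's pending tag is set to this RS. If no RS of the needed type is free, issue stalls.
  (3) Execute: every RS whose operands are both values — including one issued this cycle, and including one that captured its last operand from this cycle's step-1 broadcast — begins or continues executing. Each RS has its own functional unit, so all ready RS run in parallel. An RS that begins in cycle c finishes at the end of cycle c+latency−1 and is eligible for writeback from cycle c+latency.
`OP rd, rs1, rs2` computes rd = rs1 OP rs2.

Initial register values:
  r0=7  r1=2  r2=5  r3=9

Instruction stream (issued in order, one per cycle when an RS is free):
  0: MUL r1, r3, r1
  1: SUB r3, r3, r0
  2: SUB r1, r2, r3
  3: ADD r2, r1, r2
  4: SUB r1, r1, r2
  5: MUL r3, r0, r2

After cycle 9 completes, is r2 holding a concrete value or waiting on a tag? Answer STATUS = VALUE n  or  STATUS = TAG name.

STATUS = VALUE 8

cycle 1: issue MUL r1<-Mul1 // r0:7,r1:Mul1,r2:5,r3:9
cycle 2: issue SUB r3<-Add1 // r0:7,r1:Mul1,r2:5,r3:Add1
cycle 3: issue SUB r1<-Add2 // r0:7,r1:Add2,r2:5,r3:Add1
cycle 4: CDB Add1=2; issue ADD r2<-Add1 // r0:7,r1:Add2,r2:Add1,r3:2
cycle 5: stall // r0:7,r1:Add2,r2:Add1,r3:2
cycle 6: CDB Add2=3; issue SUB r1<-Add2 // r0:7,r1:Add2,r2:Add1,r3:2
cycle 7: CDB Mul1=18; issue MUL r3<-Mul1 // r0:7,r1:Add2,r2:Add1,r3:Mul1
cycle 8: CDB Add1=8 // r0:7,r1:Add2,r2:8,r3:Mul1
cycle 9: - // r0:7,r1:Add2,r2:8,r3:Mul1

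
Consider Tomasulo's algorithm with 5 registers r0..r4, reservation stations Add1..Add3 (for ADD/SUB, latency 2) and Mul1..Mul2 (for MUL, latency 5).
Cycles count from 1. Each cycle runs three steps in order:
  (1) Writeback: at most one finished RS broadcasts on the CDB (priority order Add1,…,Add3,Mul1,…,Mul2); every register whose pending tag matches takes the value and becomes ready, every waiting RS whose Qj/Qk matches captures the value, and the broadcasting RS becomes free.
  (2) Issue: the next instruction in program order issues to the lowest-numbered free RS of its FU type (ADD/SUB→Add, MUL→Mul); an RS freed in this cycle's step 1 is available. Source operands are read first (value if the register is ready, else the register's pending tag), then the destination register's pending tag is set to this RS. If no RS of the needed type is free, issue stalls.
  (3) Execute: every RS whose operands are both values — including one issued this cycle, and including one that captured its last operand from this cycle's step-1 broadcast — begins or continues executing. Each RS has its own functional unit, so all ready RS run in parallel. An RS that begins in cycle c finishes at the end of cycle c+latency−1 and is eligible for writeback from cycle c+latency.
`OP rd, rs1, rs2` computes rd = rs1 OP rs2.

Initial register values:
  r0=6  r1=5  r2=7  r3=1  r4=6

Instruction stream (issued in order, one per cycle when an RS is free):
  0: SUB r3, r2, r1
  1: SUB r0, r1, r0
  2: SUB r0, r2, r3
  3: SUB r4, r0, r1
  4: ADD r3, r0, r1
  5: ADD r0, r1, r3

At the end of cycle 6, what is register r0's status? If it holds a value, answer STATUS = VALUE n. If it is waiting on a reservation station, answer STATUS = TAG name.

  c1: issue SUB r3<-Add1  regs: r0:6,r1:5,r2:7,r3:Add1,r4:6
  c2: issue SUB r0<-Add2  regs: r0:Add2,r1:5,r2:7,r3:Add1,r4:6
  c3: CDB Add1=2; issue SUB r0<-Add1  regs: r0:Add1,r1:5,r2:7,r3:2,r4:6
  c4: CDB Add2=-1; issue SUB r4<-Add2  regs: r0:Add1,r1:5,r2:7,r3:2,r4:Add2
  c5: CDB Add1=5; issue ADD r3<-Add1  regs: r0:5,r1:5,r2:7,r3:Add1,r4:Add2
  c6: issue ADD r0<-Add3  regs: r0:Add3,r1:5,r2:7,r3:Add1,r4:Add2

STATUS = TAG Add3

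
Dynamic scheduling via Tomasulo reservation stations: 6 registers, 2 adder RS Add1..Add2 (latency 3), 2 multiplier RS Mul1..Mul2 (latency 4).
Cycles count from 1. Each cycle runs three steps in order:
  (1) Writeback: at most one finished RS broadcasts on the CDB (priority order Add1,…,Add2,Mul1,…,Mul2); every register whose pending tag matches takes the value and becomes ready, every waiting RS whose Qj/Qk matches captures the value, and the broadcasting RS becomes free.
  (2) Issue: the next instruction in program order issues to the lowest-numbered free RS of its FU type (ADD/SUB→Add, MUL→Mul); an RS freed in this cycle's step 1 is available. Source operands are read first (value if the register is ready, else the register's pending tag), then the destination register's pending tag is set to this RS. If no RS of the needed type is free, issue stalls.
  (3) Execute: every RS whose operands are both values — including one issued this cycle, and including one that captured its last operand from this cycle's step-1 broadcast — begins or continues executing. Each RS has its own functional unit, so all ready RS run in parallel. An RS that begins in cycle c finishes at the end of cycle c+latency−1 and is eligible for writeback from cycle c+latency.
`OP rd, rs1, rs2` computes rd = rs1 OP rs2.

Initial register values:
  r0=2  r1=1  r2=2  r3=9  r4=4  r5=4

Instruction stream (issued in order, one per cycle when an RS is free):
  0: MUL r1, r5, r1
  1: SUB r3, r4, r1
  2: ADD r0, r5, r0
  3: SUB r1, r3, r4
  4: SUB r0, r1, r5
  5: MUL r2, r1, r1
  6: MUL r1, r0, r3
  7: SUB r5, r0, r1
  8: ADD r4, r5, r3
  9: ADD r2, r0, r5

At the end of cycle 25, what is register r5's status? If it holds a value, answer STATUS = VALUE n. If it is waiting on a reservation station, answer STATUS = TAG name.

STATUS = VALUE -8

  c1: issue MUL r1<-Mul1  regs: r0:2,r1:Mul1,r2:2,r3:9,r4:4,r5:4
  c2: issue SUB r3<-Add1  regs: r0:2,r1:Mul1,r2:2,r3:Add1,r4:4,r5:4
  c3: issue ADD r0<-Add2  regs: r0:Add2,r1:Mul1,r2:2,r3:Add1,r4:4,r5:4
  c4: stall  regs: r0:Add2,r1:Mul1,r2:2,r3:Add1,r4:4,r5:4
  c5: CDB Mul1=4; stall  regs: r0:Add2,r1:4,r2:2,r3:Add1,r4:4,r5:4
  c6: CDB Add2=6; issue SUB r1<-Add2  regs: r0:6,r1:Add2,r2:2,r3:Add1,r4:4,r5:4
  c7: stall  regs: r0:6,r1:Add2,r2:2,r3:Add1,r4:4,r5:4
  c8: CDB Add1=0; issue SUB r0<-Add1  regs: r0:Add1,r1:Add2,r2:2,r3:0,r4:4,r5:4
  c9: issue MUL r2<-Mul1  regs: r0:Add1,r1:Add2,r2:Mul1,r3:0,r4:4,r5:4
  c10: issue MUL r1<-Mul2  regs: r0:Add1,r1:Mul2,r2:Mul1,r3:0,r4:4,r5:4
  c11: CDB Add2=-4; issue SUB r5<-Add2  regs: r0:Add1,r1:Mul2,r2:Mul1,r3:0,r4:4,r5:Add2
  c12: stall  regs: r0:Add1,r1:Mul2,r2:Mul1,r3:0,r4:4,r5:Add2
  c13: stall  regs: r0:Add1,r1:Mul2,r2:Mul1,r3:0,r4:4,r5:Add2
  c14: CDB Add1=-8; issue ADD r4<-Add1  regs: r0:-8,r1:Mul2,r2:Mul1,r3:0,r4:Add1,r5:Add2
  c15: CDB Mul1=16; stall  regs: r0:-8,r1:Mul2,r2:16,r3:0,r4:Add1,r5:Add2
  c16: stall  regs: r0:-8,r1:Mul2,r2:16,r3:0,r4:Add1,r5:Add2
  c17: stall  regs: r0:-8,r1:Mul2,r2:16,r3:0,r4:Add1,r5:Add2
  c18: CDB Mul2=0; stall  regs: r0:-8,r1:0,r2:16,r3:0,r4:Add1,r5:Add2
  c19: stall  regs: r0:-8,r1:0,r2:16,r3:0,r4:Add1,r5:Add2
  c20: stall  regs: r0:-8,r1:0,r2:16,r3:0,r4:Add1,r5:Add2
  c21: CDB Add2=-8; issue ADD r2<-Add2  regs: r0:-8,r1:0,r2:Add2,r3:0,r4:Add1,r5:-8
  c22: -  regs: r0:-8,r1:0,r2:Add2,r3:0,r4:Add1,r5:-8
  c23: -  regs: r0:-8,r1:0,r2:Add2,r3:0,r4:Add1,r5:-8
  c24: CDB Add1=-8  regs: r0:-8,r1:0,r2:Add2,r3:0,r4:-8,r5:-8
  c25: CDB Add2=-16  regs: r0:-8,r1:0,r2:-16,r3:0,r4:-8,r5:-8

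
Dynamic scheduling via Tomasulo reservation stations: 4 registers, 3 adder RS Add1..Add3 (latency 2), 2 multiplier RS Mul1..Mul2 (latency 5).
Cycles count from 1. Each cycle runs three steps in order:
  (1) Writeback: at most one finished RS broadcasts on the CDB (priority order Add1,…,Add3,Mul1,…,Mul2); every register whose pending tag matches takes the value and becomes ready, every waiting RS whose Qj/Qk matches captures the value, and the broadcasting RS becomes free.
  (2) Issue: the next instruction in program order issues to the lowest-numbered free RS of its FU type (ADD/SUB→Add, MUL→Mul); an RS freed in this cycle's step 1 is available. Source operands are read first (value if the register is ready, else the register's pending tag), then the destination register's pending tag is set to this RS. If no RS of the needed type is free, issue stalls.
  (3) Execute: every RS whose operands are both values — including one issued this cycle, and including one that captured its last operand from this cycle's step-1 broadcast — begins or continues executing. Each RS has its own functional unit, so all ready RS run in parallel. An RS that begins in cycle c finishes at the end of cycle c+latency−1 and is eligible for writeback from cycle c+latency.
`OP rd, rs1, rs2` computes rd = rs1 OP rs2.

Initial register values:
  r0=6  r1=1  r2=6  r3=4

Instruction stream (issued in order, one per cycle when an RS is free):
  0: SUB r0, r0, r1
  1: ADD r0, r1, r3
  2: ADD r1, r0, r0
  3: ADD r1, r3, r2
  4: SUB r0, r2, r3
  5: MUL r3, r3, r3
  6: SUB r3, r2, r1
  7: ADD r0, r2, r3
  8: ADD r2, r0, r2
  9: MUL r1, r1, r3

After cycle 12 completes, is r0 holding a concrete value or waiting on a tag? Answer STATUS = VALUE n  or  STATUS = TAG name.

  c1: issue SUB r0<-Add1  regs: r0:Add1,r1:1,r2:6,r3:4
  c2: issue ADD r0<-Add2  regs: r0:Add2,r1:1,r2:6,r3:4
  c3: CDB Add1=5; issue ADD r1<-Add1  regs: r0:Add2,r1:Add1,r2:6,r3:4
  c4: CDB Add2=5; issue ADD r1<-Add2  regs: r0:5,r1:Add2,r2:6,r3:4
  c5: issue SUB r0<-Add3  regs: r0:Add3,r1:Add2,r2:6,r3:4
  c6: CDB Add1=10; issue MUL r3<-Mul1  regs: r0:Add3,r1:Add2,r2:6,r3:Mul1
  c7: CDB Add2=10; issue SUB r3<-Add1  regs: r0:Add3,r1:10,r2:6,r3:Add1
  c8: CDB Add3=2; issue ADD r0<-Add2  regs: r0:Add2,r1:10,r2:6,r3:Add1
  c9: CDB Add1=-4; issue ADD r2<-Add1  regs: r0:Add2,r1:10,r2:Add1,r3:-4
  c10: issue MUL r1<-Mul2  regs: r0:Add2,r1:Mul2,r2:Add1,r3:-4
  c11: CDB Add2=2  regs: r0:2,r1:Mul2,r2:Add1,r3:-4
  c12: CDB Mul1=16  regs: r0:2,r1:Mul2,r2:Add1,r3:-4

STATUS = VALUE 2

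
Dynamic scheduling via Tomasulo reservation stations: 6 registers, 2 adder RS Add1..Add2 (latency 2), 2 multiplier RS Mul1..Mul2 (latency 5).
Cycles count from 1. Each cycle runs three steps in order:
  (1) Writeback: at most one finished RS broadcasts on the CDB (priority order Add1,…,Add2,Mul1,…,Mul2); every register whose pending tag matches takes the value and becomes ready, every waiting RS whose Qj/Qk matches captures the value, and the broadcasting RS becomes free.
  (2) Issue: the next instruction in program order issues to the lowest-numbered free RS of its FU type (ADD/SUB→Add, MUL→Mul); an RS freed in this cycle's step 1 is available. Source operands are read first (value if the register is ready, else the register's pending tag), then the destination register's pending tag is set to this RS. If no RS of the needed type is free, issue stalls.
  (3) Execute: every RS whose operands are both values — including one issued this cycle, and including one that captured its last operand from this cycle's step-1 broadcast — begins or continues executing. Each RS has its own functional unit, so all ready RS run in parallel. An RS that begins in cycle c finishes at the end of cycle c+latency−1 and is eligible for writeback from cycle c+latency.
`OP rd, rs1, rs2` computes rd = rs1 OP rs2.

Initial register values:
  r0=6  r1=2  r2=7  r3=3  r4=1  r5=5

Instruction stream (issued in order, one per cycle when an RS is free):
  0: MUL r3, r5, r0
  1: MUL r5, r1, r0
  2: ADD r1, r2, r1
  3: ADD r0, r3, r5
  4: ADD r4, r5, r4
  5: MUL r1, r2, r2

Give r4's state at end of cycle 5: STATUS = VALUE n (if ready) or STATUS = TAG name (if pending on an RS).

STATUS = TAG Add1

c1: issue MUL r3<-Mul1 | r0:6,r1:2,r2:7,r3:Mul1,r4:1,r5:5
c2: issue MUL r5<-Mul2 | r0:6,r1:2,r2:7,r3:Mul1,r4:1,r5:Mul2
c3: issue ADD r1<-Add1 | r0:6,r1:Add1,r2:7,r3:Mul1,r4:1,r5:Mul2
c4: issue ADD r0<-Add2 | r0:Add2,r1:Add1,r2:7,r3:Mul1,r4:1,r5:Mul2
c5: CDB Add1=9; issue ADD r4<-Add1 | r0:Add2,r1:9,r2:7,r3:Mul1,r4:Add1,r5:Mul2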